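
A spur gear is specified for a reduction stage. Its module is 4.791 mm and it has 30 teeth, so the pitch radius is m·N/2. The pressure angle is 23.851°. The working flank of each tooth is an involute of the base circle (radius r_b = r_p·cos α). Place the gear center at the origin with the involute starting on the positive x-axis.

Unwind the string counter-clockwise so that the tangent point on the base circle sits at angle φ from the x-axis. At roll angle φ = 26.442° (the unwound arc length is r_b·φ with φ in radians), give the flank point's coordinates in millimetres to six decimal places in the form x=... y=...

pitch radius r_p = m·N/2 = 4.791·30/2 = 71.865000
base radius r_b = r_p·cos α = 71.865000·cos 23.851° = 65.727736
roll angle φ = 26.442° = 0.46149996 rad
x = r_b·(cos φ + φ·sin φ) = 65.727736·(0.89538559 + 0.46149996·0.44529165) = 72.358854
y = r_b·(sin φ − φ·cos φ) = 65.727736·(0.44529165 − 0.46149996·0.89538559) = 2.107970

x=72.358854 y=2.107970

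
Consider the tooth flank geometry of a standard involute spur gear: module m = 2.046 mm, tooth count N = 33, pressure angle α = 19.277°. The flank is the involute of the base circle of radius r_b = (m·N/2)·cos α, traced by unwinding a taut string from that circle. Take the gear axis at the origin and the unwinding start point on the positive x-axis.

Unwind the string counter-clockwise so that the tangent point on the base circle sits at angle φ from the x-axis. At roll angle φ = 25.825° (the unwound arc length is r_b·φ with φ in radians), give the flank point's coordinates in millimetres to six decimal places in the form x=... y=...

pitch radius r_p = m·N/2 = 2.046·33/2 = 33.759000
base radius r_b = r_p·cos α = 33.759000·cos 19.277° = 31.866253
roll angle φ = 25.825° = 0.45073128 rad
x = r_b·(cos φ + φ·sin φ) = 31.866253·(0.90012878 + 0.45073128·0.43562390) = 34.940648
y = r_b·(sin φ − φ·cos φ) = 31.866253·(0.43562390 − 0.45073128·0.90012878) = 0.953046

x=34.940648 y=0.953046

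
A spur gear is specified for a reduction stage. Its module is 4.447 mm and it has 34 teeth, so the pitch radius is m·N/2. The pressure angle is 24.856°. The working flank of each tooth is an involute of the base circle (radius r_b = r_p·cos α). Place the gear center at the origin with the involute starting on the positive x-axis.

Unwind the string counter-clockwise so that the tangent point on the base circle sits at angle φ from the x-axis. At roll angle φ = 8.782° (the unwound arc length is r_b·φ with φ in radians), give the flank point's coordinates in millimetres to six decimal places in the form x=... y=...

pitch radius r_p = m·N/2 = 4.447·34/2 = 75.599000
base radius r_b = r_p·cos α = 75.599000·cos 24.856° = 68.596044
roll angle φ = 8.782° = 0.15327481 rad
x = r_b·(cos φ + φ·sin φ) = 68.596044·(0.98827639 + 0.15327481·0.15267537) = 69.397087
y = r_b·(sin φ − φ·cos φ) = 68.596044·(0.15267537 − 0.15327481·0.98827639) = 0.082143

x=69.397087 y=0.082143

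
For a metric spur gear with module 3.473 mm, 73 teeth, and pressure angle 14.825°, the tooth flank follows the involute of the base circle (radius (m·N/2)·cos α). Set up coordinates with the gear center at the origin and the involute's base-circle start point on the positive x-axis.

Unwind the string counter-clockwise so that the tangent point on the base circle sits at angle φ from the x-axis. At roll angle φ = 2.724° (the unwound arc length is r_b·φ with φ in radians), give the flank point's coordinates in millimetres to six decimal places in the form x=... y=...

x=122.683159 y=0.004389

pitch radius r_p = m·N/2 = 3.473·73/2 = 126.764500
base radius r_b = r_p·cos α = 126.764500·cos 14.825° = 122.544743
roll angle φ = 2.724° = 0.04754277 rad
x = r_b·(cos φ + φ·sin φ) = 122.544743·(0.99887006 + 0.04754277·0.04752486) = 122.683159
y = r_b·(sin φ − φ·cos φ) = 122.544743·(0.04752486 − 0.04754277·0.99887006) = 0.004389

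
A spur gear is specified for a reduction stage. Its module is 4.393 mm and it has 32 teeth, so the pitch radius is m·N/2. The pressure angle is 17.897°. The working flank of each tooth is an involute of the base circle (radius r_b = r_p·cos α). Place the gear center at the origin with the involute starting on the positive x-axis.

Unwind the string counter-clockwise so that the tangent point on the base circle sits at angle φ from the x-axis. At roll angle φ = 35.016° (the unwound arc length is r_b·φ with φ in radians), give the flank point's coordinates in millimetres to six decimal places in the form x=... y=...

pitch radius r_p = m·N/2 = 4.393·32/2 = 70.288000
base radius r_b = r_p·cos α = 70.288000·cos 17.897° = 66.886799
roll angle φ = 35.016° = 0.61114449 rad
x = r_b·(cos φ + φ·sin φ) = 66.886799·(0.81899184 + 0.61114449·0.57380516) = 78.235462
y = r_b·(sin φ − φ·cos φ) = 66.886799·(0.57380516 − 0.61114449·0.81899184) = 4.901653

x=78.235462 y=4.901653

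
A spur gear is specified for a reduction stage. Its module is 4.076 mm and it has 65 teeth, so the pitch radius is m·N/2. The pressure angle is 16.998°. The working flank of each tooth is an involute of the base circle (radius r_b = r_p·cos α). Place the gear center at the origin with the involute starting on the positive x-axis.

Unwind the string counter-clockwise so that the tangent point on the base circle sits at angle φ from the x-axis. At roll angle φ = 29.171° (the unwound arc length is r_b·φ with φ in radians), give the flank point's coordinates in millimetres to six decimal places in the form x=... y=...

pitch radius r_p = m·N/2 = 4.076·65/2 = 132.470000
base radius r_b = r_p·cos α = 132.470000·cos 16.998° = 126.683043
roll angle φ = 29.171° = 0.50913000 rad
x = r_b·(cos φ + φ·sin φ) = 126.683043·(0.87316889 + 0.50913000·0.48741777) = 142.053231
y = r_b·(sin φ − φ·cos φ) = 126.683043·(0.48741777 − 0.50913000·0.87316889) = 5.429799

x=142.053231 y=5.429799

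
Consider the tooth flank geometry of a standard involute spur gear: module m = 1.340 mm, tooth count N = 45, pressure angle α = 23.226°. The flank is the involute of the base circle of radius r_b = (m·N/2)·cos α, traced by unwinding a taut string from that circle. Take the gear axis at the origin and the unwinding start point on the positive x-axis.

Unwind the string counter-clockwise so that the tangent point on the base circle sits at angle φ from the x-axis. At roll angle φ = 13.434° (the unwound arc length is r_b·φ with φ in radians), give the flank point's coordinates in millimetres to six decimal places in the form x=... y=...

pitch radius r_p = m·N/2 = 1.340·45/2 = 30.150000
base radius r_b = r_p·cos α = 30.150000·cos 23.226° = 27.706538
roll angle φ = 13.434° = 0.23446753 rad
x = r_b·(cos φ + φ·sin φ) = 27.706538·(0.97263818 + 0.23446753·0.23232512) = 28.457687
y = r_b·(sin φ − φ·cos φ) = 27.706538·(0.23232512 − 0.23446753·0.97263818) = 0.118391

x=28.457687 y=0.118391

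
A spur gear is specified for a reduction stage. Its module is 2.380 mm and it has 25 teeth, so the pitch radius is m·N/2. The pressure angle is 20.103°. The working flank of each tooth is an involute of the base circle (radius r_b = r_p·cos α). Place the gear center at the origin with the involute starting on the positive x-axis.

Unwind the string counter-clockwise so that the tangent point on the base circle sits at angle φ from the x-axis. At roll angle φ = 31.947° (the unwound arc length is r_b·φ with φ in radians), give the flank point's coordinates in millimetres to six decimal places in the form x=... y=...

x=31.948591 y=1.564683

pitch radius r_p = m·N/2 = 2.380·25/2 = 29.750000
base radius r_b = r_p·cos α = 29.750000·cos 20.103° = 27.937519
roll angle φ = 31.947° = 0.55758034 rad
x = r_b·(cos φ + φ·sin φ) = 27.937519·(0.84853792 + 0.55758034·0.52913457) = 31.948591
y = r_b·(sin φ − φ·cos φ) = 27.937519·(0.52913457 − 0.55758034·0.84853792) = 1.564683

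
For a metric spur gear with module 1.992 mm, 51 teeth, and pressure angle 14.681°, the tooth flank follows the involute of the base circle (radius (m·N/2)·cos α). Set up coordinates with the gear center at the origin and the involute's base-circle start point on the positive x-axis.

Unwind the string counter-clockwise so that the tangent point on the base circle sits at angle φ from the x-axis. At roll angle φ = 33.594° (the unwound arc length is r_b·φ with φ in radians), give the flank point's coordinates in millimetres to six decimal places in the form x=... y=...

x=56.871659 y=3.189377

pitch radius r_p = m·N/2 = 1.992·51/2 = 50.796000
base radius r_b = r_p·cos α = 50.796000·cos 14.681° = 49.137605
roll angle φ = 33.594° = 0.58632591 rad
x = r_b·(cos φ + φ·sin φ) = 49.137605·(0.83297919 + 0.58632591·0.55330432) = 56.871659
y = r_b·(sin φ − φ·cos φ) = 49.137605·(0.55330432 − 0.58632591·0.83297919) = 3.189377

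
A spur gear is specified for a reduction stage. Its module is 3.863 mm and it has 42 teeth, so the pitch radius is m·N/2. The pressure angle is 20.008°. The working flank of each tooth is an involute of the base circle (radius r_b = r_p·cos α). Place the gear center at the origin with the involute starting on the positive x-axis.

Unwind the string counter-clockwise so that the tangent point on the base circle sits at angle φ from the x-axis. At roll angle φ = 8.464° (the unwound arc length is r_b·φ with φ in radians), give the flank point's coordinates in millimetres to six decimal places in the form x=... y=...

pitch radius r_p = m·N/2 = 3.863·42/2 = 81.123000
base radius r_b = r_p·cos α = 81.123000·cos 20.008° = 76.226810
roll angle φ = 8.464° = 0.14772467 rad
x = r_b·(cos φ + φ·sin φ) = 76.226810·(0.98910854 + 0.14772467·0.14718796) = 77.054010
y = r_b·(sin φ − φ·cos φ) = 76.226810·(0.14718796 − 0.14772467·0.98910854) = 0.081733

x=77.054010 y=0.081733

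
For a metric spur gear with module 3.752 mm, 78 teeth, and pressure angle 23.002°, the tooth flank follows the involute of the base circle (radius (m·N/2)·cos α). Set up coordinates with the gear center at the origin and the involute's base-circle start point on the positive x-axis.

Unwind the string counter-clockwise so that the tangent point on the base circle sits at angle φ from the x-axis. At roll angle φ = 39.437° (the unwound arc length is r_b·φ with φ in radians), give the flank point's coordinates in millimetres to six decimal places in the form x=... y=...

x=162.919418 y=13.958957

pitch radius r_p = m·N/2 = 3.752·78/2 = 146.328000
base radius r_b = r_p·cos α = 146.328000·cos 23.002° = 134.693638
roll angle φ = 39.437° = 0.68830550 rad
x = r_b·(cos φ + φ·sin φ) = 134.693638·(0.77232352 + 0.68830550·0.63522939) = 162.919418
y = r_b·(sin φ − φ·cos φ) = 134.693638·(0.63522939 − 0.68830550·0.77232352) = 13.958957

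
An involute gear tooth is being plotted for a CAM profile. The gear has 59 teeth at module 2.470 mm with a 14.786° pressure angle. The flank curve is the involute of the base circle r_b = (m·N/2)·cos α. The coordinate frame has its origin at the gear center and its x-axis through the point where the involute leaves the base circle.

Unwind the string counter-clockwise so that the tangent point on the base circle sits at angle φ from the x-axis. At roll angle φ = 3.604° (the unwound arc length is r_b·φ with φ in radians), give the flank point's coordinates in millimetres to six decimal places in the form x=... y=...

x=70.591370 y=0.005842

pitch radius r_p = m·N/2 = 2.470·59/2 = 72.865000
base radius r_b = r_p·cos α = 72.865000·cos 14.786° = 70.452132
roll angle φ = 3.604° = 0.06290167 rad
x = r_b·(cos φ + φ·sin φ) = 70.452132·(0.99802234 + 0.06290167·0.06286019) = 70.591370
y = r_b·(sin φ − φ·cos φ) = 70.452132·(0.06286019 − 0.06290167·0.99802234) = 0.005842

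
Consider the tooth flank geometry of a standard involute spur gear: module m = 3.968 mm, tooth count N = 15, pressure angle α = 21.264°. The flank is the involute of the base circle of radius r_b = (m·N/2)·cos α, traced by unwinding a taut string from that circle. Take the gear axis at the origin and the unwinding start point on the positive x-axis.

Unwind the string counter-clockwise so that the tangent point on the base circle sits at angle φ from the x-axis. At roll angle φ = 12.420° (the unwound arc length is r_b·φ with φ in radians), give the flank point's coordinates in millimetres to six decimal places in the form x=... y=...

pitch radius r_p = m·N/2 = 3.968·15/2 = 29.760000
base radius r_b = r_p·cos α = 29.760000·cos 21.264° = 27.733918
roll angle φ = 12.420° = 0.21676989 rad
x = r_b·(cos φ + φ·sin φ) = 27.733918·(0.97659726 + 0.21676989·0.21507624) = 28.377880
y = r_b·(sin φ − φ·cos φ) = 27.733918·(0.21507624 − 0.21676989·0.97659726) = 0.093723

x=28.377880 y=0.093723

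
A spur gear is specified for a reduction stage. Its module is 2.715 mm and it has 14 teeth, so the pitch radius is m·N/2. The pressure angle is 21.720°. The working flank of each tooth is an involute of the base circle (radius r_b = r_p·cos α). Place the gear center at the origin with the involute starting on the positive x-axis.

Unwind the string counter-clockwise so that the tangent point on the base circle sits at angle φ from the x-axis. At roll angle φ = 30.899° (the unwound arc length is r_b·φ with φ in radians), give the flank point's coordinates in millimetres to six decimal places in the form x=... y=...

x=20.039463 y=0.896490

pitch radius r_p = m·N/2 = 2.715·14/2 = 19.005000
base radius r_b = r_p·cos α = 19.005000·cos 21.720° = 17.655711
roll angle φ = 30.899° = 0.53928929 rad
x = r_b·(cos φ + φ·sin φ) = 17.655711·(0.85807387 + 0.53928929·0.51352628) = 20.039463
y = r_b·(sin φ − φ·cos φ) = 17.655711·(0.51352628 − 0.53928929·0.85807387) = 0.896490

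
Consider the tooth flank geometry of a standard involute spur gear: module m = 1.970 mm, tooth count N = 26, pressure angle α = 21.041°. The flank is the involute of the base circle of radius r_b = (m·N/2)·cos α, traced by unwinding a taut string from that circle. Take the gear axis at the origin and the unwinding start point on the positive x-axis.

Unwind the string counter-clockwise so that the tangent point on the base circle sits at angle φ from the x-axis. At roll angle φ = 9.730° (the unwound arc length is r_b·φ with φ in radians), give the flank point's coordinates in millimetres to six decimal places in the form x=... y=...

pitch radius r_p = m·N/2 = 1.970·26/2 = 25.610000
base radius r_b = r_p·cos α = 25.610000·cos 21.041° = 23.902421
roll angle φ = 9.730° = 0.16982054 rad
x = r_b·(cos φ + φ·sin φ) = 23.902421·(0.98561511 + 0.16982054·0.16900547) = 24.244601
y = r_b·(sin φ − φ·cos φ) = 23.902421·(0.16900547 − 0.16982054·0.98561511) = 0.038908

x=24.244601 y=0.038908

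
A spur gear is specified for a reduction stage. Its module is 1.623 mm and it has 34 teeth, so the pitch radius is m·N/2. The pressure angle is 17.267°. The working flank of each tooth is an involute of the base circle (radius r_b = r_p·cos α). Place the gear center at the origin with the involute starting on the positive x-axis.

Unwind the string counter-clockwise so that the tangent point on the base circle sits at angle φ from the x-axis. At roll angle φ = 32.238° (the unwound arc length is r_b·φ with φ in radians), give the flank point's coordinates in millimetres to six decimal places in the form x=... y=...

x=30.193818 y=1.515455

pitch radius r_p = m·N/2 = 1.623·34/2 = 27.591000
base radius r_b = r_p·cos α = 27.591000·cos 17.267° = 26.347527
roll angle φ = 32.238° = 0.56265924 rad
x = r_b·(cos φ + φ·sin φ) = 26.347527·(0.84583956 + 0.56265924·0.53343738) = 30.193818
y = r_b·(sin φ − φ·cos φ) = 26.347527·(0.53343738 − 0.56265924·0.84583956) = 1.515455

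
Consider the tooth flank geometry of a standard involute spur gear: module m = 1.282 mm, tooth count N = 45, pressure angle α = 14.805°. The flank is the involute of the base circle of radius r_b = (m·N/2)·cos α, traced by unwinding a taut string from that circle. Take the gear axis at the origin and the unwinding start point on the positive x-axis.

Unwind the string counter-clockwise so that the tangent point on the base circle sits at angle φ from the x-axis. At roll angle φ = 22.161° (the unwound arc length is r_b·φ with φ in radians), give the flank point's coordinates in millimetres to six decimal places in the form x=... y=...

pitch radius r_p = m·N/2 = 1.282·45/2 = 28.845000
base radius r_b = r_p·cos α = 28.845000·cos 14.805° = 27.887378
roll angle φ = 22.161° = 0.38678242 rad
x = r_b·(cos φ + φ·sin φ) = 27.887378·(0.92612756 + 0.38678242·0.37721048) = 29.895992
y = r_b·(sin φ − φ·cos φ) = 27.887378·(0.37721048 − 0.38678242·0.92612756) = 0.529878

x=29.895992 y=0.529878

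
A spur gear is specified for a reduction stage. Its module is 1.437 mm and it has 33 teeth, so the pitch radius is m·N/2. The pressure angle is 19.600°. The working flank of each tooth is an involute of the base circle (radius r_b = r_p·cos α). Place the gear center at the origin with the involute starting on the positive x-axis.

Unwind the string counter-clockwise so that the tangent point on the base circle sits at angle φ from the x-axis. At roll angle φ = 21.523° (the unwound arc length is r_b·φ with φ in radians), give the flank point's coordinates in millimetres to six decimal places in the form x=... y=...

x=23.857463 y=0.389132

pitch radius r_p = m·N/2 = 1.437·33/2 = 23.710500
base radius r_b = r_p·cos α = 23.710500·cos 19.600° = 22.336653
roll angle φ = 21.523° = 0.37564721 rad
x = r_b·(cos φ + φ·sin φ) = 22.336653·(0.93027037 + 0.37564721·0.36687469) = 23.857463
y = r_b·(sin φ − φ·cos φ) = 22.336653·(0.36687469 − 0.37564721·0.93027037) = 0.389132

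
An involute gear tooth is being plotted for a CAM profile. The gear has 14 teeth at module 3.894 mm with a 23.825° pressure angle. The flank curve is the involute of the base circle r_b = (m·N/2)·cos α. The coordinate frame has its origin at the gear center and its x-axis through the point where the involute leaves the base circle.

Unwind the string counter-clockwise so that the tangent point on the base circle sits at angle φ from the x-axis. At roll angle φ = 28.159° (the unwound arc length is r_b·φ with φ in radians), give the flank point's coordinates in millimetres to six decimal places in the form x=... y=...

pitch radius r_p = m·N/2 = 3.894·14/2 = 27.258000
base radius r_b = r_p·cos α = 27.258000·cos 23.825° = 24.935169
roll angle φ = 28.159° = 0.49146726 rad
x = r_b·(cos φ + φ·sin φ) = 24.935169·(0.88164138 + 0.49146726·0.47192000) = 27.767171
y = r_b·(sin φ − φ·cos φ) = 24.935169·(0.47192000 − 0.49146726·0.88164138) = 0.963049

x=27.767171 y=0.963049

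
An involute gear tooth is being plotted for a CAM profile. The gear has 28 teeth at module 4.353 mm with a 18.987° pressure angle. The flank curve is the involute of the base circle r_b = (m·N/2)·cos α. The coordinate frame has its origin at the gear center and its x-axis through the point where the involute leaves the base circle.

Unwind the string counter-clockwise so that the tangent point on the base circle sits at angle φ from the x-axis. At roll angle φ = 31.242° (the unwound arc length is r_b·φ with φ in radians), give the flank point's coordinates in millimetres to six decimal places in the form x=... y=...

pitch radius r_p = m·N/2 = 4.353·28/2 = 60.942000
base radius r_b = r_p·cos α = 60.942000·cos 18.987° = 57.626293
roll angle φ = 31.242° = 0.54527576 rad
x = r_b·(cos φ + φ·sin φ) = 57.626293·(0.85498430 + 0.54527576·0.51865388) = 65.566833
y = r_b·(sin φ − φ·cos φ) = 57.626293·(0.51865388 − 0.54527576·0.85498430) = 3.022595

x=65.566833 y=3.022595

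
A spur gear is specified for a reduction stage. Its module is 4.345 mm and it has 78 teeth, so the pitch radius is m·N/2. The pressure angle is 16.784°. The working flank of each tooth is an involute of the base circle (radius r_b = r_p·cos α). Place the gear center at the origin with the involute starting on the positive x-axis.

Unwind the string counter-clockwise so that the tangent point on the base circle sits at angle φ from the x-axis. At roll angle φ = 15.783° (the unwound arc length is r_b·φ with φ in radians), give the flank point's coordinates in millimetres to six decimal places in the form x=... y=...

x=168.275305 y=1.121833

pitch radius r_p = m·N/2 = 4.345·78/2 = 169.455000
base radius r_b = r_p·cos α = 169.455000·cos 16.784° = 162.236246
roll angle φ = 15.783° = 0.27546532 rad
x = r_b·(cos φ + φ·sin φ) = 162.236246·(0.96229874 + 0.27546532·0.27199474) = 168.275305
y = r_b·(sin φ − φ·cos φ) = 162.236246·(0.27199474 − 0.27546532·0.96229874) = 1.121833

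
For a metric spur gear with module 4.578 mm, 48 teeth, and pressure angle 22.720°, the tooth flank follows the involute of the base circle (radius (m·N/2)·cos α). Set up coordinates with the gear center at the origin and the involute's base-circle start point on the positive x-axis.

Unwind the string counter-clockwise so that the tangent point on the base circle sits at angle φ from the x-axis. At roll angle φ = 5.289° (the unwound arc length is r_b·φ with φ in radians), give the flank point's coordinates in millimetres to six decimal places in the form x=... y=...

pitch radius r_p = m·N/2 = 4.578·48/2 = 109.872000
base radius r_b = r_p·cos α = 109.872000·cos 22.720° = 101.346298
roll angle φ = 5.289° = 0.09231046 rad
x = r_b·(cos φ + φ·sin φ) = 101.346298·(0.99574241 + 0.09231046·0.09217942) = 101.777176
y = r_b·(sin φ − φ·cos φ) = 101.346298·(0.09217942 − 0.09231046·0.99574241) = 0.026550

x=101.777176 y=0.026550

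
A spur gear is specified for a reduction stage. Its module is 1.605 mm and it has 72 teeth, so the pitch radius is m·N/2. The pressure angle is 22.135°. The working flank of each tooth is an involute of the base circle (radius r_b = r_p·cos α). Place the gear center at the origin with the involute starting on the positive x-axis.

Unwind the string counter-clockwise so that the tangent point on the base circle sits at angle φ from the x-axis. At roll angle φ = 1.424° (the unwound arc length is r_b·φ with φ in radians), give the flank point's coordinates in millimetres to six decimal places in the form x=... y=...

x=53.538063 y=0.000274

pitch radius r_p = m·N/2 = 1.605·72/2 = 57.780000
base radius r_b = r_p·cos α = 57.780000·cos 22.135° = 53.521535
roll angle φ = 1.424° = 0.02485349 rad
x = r_b·(cos φ + φ·sin φ) = 53.521535·(0.99969117 + 0.02485349·0.02485093) = 53.538063
y = r_b·(sin φ − φ·cos φ) = 53.521535·(0.02485093 − 0.02485349·0.99969117) = 0.000274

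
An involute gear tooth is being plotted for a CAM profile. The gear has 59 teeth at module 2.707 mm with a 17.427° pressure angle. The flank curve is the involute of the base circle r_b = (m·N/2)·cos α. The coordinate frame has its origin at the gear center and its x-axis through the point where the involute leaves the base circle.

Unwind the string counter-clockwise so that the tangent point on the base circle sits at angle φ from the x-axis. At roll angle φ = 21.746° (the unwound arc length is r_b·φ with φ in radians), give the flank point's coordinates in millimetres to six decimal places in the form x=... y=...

x=81.482644 y=1.368623

pitch radius r_p = m·N/2 = 2.707·59/2 = 79.856500
base radius r_b = r_p·cos α = 79.856500·cos 17.427° = 76.191031
roll angle φ = 21.746° = 0.37953930 rad
x = r_b·(cos φ + φ·sin φ) = 76.191031·(0.92883542 + 0.37953930·0.37049259) = 81.482644
y = r_b·(sin φ − φ·cos φ) = 76.191031·(0.37049259 − 0.37953930·0.92883542) = 1.368623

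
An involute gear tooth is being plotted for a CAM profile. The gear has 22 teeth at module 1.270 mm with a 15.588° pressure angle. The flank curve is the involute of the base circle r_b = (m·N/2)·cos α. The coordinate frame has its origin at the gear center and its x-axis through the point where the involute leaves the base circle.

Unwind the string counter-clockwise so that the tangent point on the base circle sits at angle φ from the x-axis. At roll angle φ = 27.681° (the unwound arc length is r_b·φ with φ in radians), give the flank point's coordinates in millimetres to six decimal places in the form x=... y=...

x=14.936110 y=0.494091

pitch radius r_p = m·N/2 = 1.270·22/2 = 13.970000
base radius r_b = r_p·cos α = 13.970000·cos 15.588° = 13.456168
roll angle φ = 27.681° = 0.48312459 rad
x = r_b·(cos φ + φ·sin φ) = 13.456168·(0.88554772 + 0.48312459·0.46454841) = 14.936110
y = r_b·(sin φ − φ·cos φ) = 13.456168·(0.46454841 − 0.48312459·0.88554772) = 0.494091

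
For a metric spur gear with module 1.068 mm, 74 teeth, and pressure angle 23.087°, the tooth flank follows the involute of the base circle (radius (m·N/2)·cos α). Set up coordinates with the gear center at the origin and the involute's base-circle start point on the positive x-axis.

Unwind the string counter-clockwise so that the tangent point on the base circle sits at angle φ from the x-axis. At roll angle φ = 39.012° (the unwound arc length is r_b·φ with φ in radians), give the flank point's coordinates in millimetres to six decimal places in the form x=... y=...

x=43.825770 y=3.650519

pitch radius r_p = m·N/2 = 1.068·74/2 = 39.516000
base radius r_b = r_p·cos α = 39.516000·cos 23.087° = 36.351183
roll angle φ = 39.012° = 0.68088785 rad
x = r_b·(cos φ + φ·sin φ) = 36.351183·(0.77701414 + 0.68088785·0.62948314) = 43.825770
y = r_b·(sin φ − φ·cos φ) = 36.351183·(0.62948314 − 0.68088785·0.77701414) = 3.650519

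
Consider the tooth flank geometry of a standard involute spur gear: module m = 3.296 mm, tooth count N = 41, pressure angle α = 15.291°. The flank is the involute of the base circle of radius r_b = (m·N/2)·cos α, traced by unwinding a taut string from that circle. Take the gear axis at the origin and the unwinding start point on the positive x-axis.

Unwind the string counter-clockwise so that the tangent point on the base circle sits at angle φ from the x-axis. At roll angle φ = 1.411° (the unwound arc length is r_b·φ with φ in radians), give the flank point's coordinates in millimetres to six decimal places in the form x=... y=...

x=65.195776 y=0.000324

pitch radius r_p = m·N/2 = 3.296·41/2 = 67.568000
base radius r_b = r_p·cos α = 67.568000·cos 15.291° = 65.176015
roll angle φ = 1.411° = 0.02462660 rad
x = r_b·(cos φ + φ·sin φ) = 65.176015·(0.99969678 + 0.02462660·0.02462411) = 65.195776
y = r_b·(sin φ − φ·cos φ) = 65.176015·(0.02462411 − 0.02462660·0.99969678) = 0.000324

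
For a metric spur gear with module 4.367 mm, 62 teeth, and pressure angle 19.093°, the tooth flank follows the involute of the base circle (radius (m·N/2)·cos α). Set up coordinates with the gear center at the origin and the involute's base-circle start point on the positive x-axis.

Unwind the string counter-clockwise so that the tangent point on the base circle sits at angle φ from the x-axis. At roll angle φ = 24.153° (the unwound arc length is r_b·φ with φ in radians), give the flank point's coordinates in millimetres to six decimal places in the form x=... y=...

x=138.796549 y=3.138039

pitch radius r_p = m·N/2 = 4.367·62/2 = 135.377000
base radius r_b = r_p·cos α = 135.377000·cos 19.093° = 127.929760
roll angle φ = 24.153° = 0.42154937 rad
x = r_b·(cos φ + φ·sin φ) = 127.929760·(0.91245607 + 0.42154937·0.40917468) = 138.796549
y = r_b·(sin φ − φ·cos φ) = 127.929760·(0.40917468 − 0.42154937·0.91245607) = 3.138039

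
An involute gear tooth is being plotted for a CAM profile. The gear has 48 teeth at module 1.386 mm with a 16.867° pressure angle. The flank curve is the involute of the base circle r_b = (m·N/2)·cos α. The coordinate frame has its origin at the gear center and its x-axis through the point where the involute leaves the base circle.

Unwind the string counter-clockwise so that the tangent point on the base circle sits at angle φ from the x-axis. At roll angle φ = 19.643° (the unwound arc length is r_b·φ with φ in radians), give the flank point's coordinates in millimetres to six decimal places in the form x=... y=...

pitch radius r_p = m·N/2 = 1.386·48/2 = 33.264000
base radius r_b = r_p·cos α = 33.264000·cos 16.867° = 31.833011
roll angle φ = 19.643° = 0.34283502 rad
x = r_b·(cos φ + φ·sin φ) = 31.833011·(0.94180543 + 0.34283502·0.33615848) = 33.649159
y = r_b·(sin φ − φ·cos φ) = 31.833011·(0.33615848 − 0.34283502·0.94180543) = 0.422570

x=33.649159 y=0.422570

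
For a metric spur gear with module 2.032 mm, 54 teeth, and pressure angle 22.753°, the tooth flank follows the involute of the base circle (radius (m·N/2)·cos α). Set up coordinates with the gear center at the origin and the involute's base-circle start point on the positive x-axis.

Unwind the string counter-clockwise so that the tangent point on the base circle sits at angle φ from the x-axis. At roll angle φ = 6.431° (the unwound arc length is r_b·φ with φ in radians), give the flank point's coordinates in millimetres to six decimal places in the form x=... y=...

pitch radius r_p = m·N/2 = 2.032·54/2 = 54.864000
base radius r_b = r_p·cos α = 54.864000·cos 22.753° = 50.594523
roll angle φ = 6.431° = 0.11224212 rad
x = r_b·(cos φ + φ·sin φ) = 50.594523·(0.99370746 + 0.11224212·0.11200660) = 50.912222
y = r_b·(sin φ − φ·cos φ) = 50.594523·(0.11200660 − 0.11224212·0.99370746) = 0.023818

x=50.912222 y=0.023818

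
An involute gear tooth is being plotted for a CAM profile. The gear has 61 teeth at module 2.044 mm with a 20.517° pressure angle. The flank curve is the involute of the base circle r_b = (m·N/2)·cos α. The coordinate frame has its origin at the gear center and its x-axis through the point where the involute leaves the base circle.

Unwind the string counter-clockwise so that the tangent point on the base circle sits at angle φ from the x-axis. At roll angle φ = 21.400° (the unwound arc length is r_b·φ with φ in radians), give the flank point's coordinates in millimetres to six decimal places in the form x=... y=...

pitch radius r_p = m·N/2 = 2.044·61/2 = 62.342000
base radius r_b = r_p·cos α = 62.342000·cos 20.517° = 58.387537
roll angle φ = 21.400° = 0.37350046 rad
x = r_b·(cos φ + φ·sin φ) = 58.387537·(0.93105582 + 0.37350046·0.36487678) = 62.319206
y = r_b·(sin φ − φ·cos φ) = 58.387537·(0.36487678 − 0.37350046·0.93105582) = 1.000004

x=62.319206 y=1.000004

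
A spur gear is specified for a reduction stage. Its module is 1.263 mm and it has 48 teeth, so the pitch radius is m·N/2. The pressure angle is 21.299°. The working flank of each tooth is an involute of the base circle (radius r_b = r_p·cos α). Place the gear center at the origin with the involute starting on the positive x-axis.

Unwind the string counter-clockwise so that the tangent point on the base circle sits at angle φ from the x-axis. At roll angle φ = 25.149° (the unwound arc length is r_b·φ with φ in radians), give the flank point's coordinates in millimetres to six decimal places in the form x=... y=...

x=30.832520 y=0.780858

pitch radius r_p = m·N/2 = 1.263·48/2 = 30.312000
base radius r_b = r_p·cos α = 30.312000·cos 21.299° = 28.241617
roll angle φ = 25.149° = 0.43893285 rad
x = r_b·(cos φ + φ·sin φ) = 28.241617·(0.90520569 + 0.43893285·0.42497372) = 30.832520
y = r_b·(sin φ − φ·cos φ) = 28.241617·(0.42497372 − 0.43893285·0.90520569) = 0.780858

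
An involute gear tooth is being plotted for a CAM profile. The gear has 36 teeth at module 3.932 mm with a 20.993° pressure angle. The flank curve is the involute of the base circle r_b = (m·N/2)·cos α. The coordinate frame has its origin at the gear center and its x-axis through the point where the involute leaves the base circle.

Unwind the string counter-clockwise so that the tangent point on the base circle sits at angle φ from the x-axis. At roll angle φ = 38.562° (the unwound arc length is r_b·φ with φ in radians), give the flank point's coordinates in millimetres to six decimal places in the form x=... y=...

pitch radius r_p = m·N/2 = 3.932·36/2 = 70.776000
base radius r_b = r_p·cos α = 70.776000·cos 20.993° = 66.078187
roll angle φ = 38.562° = 0.67303387 rad
x = r_b·(cos φ + φ·sin φ) = 66.078187·(0.78193407 + 0.67303387·0.62336114) = 79.391436
y = r_b·(sin φ − φ·cos φ) = 66.078187·(0.62336114 − 0.67303387·0.78193407) = 6.415731

x=79.391436 y=6.415731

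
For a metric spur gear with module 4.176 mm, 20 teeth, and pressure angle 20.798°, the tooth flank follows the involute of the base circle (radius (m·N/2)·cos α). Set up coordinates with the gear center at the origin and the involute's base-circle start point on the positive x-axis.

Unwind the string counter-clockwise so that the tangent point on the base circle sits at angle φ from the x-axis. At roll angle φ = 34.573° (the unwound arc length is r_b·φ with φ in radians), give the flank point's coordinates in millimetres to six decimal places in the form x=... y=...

x=45.512019 y=2.756277

pitch radius r_p = m·N/2 = 4.176·20/2 = 41.760000
base radius r_b = r_p·cos α = 41.760000·cos 20.798° = 39.038838
roll angle φ = 34.573° = 0.60341268 rad
x = r_b·(cos φ + φ·sin φ) = 39.038838·(0.82340387 + 0.60341268·0.56745579) = 45.512019
y = r_b·(sin φ − φ·cos φ) = 39.038838·(0.56745579 − 0.60341268·0.82340387) = 2.756277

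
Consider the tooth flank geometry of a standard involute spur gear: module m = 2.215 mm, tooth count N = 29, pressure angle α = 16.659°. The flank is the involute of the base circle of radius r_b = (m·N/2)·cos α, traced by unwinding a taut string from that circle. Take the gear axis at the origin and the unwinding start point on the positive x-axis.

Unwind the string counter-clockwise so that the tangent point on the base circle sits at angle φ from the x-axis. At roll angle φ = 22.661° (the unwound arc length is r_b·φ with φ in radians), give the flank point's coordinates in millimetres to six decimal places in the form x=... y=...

pitch radius r_p = m·N/2 = 2.215·29/2 = 32.117500
base radius r_b = r_p·cos α = 32.117500·cos 16.659° = 30.769460
roll angle φ = 22.661° = 0.39550906 rad
x = r_b·(cos φ + φ·sin φ) = 30.769460·(0.92280055 + 0.39550906·0.38527800) = 33.082754
y = r_b·(sin φ − φ·cos φ) = 30.769460·(0.38527800 − 0.39550906·0.92280055) = 0.624682

x=33.082754 y=0.624682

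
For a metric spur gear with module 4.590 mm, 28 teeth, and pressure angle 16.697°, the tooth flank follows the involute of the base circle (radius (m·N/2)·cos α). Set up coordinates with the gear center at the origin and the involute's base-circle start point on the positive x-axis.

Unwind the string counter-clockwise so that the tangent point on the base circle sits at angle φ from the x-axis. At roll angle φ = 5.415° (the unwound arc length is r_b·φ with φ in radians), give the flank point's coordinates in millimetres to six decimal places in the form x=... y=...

x=61.824914 y=0.017304

pitch radius r_p = m·N/2 = 4.590·28/2 = 64.260000
base radius r_b = r_p·cos α = 64.260000·cos 16.697° = 61.550640
roll angle φ = 5.415° = 0.09450958 rad
x = r_b·(cos φ + φ·sin φ) = 61.550640·(0.99553729 + 0.09450958·0.09436895) = 61.824914
y = r_b·(sin φ − φ·cos φ) = 61.550640·(0.09436895 − 0.09450958·0.99553729) = 0.017304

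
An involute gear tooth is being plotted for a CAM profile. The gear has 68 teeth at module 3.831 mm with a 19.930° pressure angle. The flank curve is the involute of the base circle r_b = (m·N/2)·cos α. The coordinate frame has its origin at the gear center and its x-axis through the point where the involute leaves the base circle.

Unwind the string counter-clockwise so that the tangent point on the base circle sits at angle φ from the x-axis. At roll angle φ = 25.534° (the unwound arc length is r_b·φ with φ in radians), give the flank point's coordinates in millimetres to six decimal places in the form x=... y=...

x=134.015885 y=3.541499

pitch radius r_p = m·N/2 = 3.831·68/2 = 130.254000
base radius r_b = r_p·cos α = 130.254000·cos 19.930° = 122.453059
roll angle φ = 25.534° = 0.44565237 rad
x = r_b·(cos φ + φ·sin φ) = 122.453059·(0.90232966 + 0.44565237·0.43104663) = 134.015885
y = r_b·(sin φ − φ·cos φ) = 122.453059·(0.43104663 − 0.44565237·0.90232966) = 3.541499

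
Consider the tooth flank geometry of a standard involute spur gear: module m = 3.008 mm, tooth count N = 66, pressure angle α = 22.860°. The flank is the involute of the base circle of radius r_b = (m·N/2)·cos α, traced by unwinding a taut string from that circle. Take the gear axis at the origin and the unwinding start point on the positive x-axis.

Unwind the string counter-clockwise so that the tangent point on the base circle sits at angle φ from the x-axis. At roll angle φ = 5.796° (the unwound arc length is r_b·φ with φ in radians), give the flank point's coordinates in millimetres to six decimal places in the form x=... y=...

pitch radius r_p = m·N/2 = 3.008·66/2 = 99.264000
base radius r_b = r_p·cos α = 99.264000·cos 22.860° = 91.467492
roll angle φ = 5.796° = 0.10115928 rad
x = r_b·(cos φ + φ·sin φ) = 91.467492·(0.99488776 + 0.10115928·0.10098684) = 91.934298
y = r_b·(sin φ − φ·cos φ) = 91.467492·(0.10098684 − 0.10115928·0.99488776) = 0.031530

x=91.934298 y=0.031530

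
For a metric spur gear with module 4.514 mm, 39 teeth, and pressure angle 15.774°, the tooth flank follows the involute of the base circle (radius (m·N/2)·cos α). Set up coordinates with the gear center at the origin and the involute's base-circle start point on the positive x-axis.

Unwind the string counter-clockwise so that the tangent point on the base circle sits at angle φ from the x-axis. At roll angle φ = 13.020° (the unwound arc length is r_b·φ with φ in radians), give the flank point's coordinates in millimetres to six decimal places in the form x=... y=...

pitch radius r_p = m·N/2 = 4.514·39/2 = 88.023000
base radius r_b = r_p·cos α = 88.023000·cos 15.774° = 84.708182
roll angle φ = 13.020° = 0.22724187 rad
x = r_b·(cos φ + φ·sin φ) = 84.708182·(0.97429148 + 0.22724187·0.22529116) = 86.867145
y = r_b·(sin φ − φ·cos φ) = 84.708182·(0.22529116 − 0.22724187·0.97429148) = 0.329629

x=86.867145 y=0.329629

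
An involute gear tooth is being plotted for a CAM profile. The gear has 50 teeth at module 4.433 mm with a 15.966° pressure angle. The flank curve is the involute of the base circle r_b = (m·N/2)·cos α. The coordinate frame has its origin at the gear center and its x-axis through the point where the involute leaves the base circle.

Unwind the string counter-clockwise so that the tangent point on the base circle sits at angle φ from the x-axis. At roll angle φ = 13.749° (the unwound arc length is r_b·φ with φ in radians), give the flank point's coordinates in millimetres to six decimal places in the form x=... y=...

pitch radius r_p = m·N/2 = 4.433·50/2 = 110.825000
base radius r_b = r_p·cos α = 110.825000·cos 15.966° = 106.549936
roll angle φ = 13.749° = 0.23996532 rad
x = r_b·(cos φ + φ·sin φ) = 106.549936·(0.97134622 + 0.23996532·0.23766894) = 109.573666
y = r_b·(sin φ − φ·cos φ) = 106.549936·(0.23766894 − 0.23996532·0.97134622) = 0.487949

x=109.573666 y=0.487949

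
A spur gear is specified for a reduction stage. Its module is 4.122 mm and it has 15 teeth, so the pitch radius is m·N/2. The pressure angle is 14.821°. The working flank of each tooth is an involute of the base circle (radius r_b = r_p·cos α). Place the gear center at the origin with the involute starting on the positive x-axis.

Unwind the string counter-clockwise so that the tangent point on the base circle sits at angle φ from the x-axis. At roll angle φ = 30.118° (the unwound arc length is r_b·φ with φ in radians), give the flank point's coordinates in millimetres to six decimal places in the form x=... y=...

pitch radius r_p = m·N/2 = 4.122·15/2 = 30.915000
base radius r_b = r_p·cos α = 30.915000·cos 14.821° = 29.886449
roll angle φ = 30.118° = 0.52565826 rad
x = r_b·(cos φ + φ·sin φ) = 29.886449·(0.86499382 + 0.52565826·0.50178251) = 33.734626
y = r_b·(sin φ − φ·cos φ) = 29.886449·(0.50178251 − 0.52565826·0.86499382) = 1.407393

x=33.734626 y=1.407393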